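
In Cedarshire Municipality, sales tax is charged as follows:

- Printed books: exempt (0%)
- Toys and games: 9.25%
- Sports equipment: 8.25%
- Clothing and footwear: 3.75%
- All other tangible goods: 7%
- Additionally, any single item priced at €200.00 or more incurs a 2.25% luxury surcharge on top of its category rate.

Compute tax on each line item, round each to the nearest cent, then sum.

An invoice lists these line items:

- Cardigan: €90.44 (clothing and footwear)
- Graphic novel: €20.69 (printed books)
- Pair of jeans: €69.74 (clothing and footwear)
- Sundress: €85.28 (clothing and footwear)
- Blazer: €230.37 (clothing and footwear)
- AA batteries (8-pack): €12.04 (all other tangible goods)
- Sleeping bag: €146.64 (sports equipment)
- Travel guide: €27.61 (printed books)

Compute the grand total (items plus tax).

€718.78

Cardigan €90.44: clothing and footwear → 3.75% → €3.39
Graphic novel €20.69: printed books → 0% → €0.00
Pair of jeans €69.74: clothing and footwear → 3.75% → €2.62
Sundress €85.28: clothing and footwear → 3.75% → €3.20
Blazer €230.37: clothing and footwear → 3.75% + 2.25% surcharge = 6% → €13.82
AA batteries (8-pack) €12.04: all other tangible goods → 7% → €0.84
Sleeping bag €146.64: sports equipment → 8.25% → €12.10
Travel guide €27.61: printed books → 0% → €0.00
Subtotal = €682.81; tax = €35.97; total due = €718.78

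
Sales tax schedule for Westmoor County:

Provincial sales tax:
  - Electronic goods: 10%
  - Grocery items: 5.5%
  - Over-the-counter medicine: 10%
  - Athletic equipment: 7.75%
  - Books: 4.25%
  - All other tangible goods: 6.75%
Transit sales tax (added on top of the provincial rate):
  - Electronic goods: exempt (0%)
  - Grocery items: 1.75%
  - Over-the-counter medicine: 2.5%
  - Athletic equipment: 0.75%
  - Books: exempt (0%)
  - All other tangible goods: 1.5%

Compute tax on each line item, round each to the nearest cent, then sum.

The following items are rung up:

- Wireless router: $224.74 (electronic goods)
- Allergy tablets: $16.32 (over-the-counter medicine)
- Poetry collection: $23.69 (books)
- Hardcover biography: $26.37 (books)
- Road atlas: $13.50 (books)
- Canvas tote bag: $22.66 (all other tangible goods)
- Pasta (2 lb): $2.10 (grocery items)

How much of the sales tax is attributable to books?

Poetry collection $23.69: books → 4.25% + 0% transit = 4.25% → $1.01
Hardcover biography $26.37: books → 4.25% + 0% transit = 4.25% → $1.12
Road atlas $13.50: books → 4.25% + 0% transit = 4.25% → $0.57
Tax on books = $1.01 + $1.12 + $0.57 = $2.70

$2.70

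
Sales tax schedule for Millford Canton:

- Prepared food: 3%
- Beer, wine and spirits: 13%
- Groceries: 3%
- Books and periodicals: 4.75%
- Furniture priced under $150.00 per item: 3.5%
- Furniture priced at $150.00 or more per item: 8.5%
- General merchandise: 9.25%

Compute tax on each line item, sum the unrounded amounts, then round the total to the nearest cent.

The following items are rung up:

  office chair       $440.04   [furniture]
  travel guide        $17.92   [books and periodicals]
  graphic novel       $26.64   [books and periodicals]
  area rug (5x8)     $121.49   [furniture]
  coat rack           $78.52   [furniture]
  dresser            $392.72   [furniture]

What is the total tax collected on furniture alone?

Office chair $440.04: furniture, $150.00 or more → 8.5% → $37.4034
Area rug (5x8) $121.49: furniture, under $150.00 → 3.5% → $4.25215
Coat rack $78.52: furniture, under $150.00 → 3.5% → $2.7482
Dresser $392.72: furniture, $150.00 or more → 8.5% → $33.3812
Tax on furniture: unrounded sum = $77.78495 → $77.78

$77.78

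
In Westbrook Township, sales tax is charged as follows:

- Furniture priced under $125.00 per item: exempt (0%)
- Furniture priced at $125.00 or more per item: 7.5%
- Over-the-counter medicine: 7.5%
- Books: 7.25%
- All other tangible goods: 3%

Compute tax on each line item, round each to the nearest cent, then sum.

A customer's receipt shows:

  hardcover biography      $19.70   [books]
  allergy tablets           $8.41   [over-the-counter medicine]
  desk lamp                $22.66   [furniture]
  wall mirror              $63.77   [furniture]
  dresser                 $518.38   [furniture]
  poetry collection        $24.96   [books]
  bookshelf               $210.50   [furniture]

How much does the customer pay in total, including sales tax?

Hardcover biography $19.70: books → 7.25% → $1.43
Allergy tablets $8.41: over-the-counter medicine → 7.5% → $0.63
Desk lamp $22.66: furniture, under $125.00 → 0% → $0.00
Wall mirror $63.77: furniture, under $125.00 → 0% → $0.00
Dresser $518.38: furniture, $125.00 or more → 7.5% → $38.88
Poetry collection $24.96: books → 7.25% → $1.81
Bookshelf $210.50: furniture, $125.00 or more → 7.5% → $15.79
Subtotal = $868.38; tax = $58.54; total due = $926.92

$926.92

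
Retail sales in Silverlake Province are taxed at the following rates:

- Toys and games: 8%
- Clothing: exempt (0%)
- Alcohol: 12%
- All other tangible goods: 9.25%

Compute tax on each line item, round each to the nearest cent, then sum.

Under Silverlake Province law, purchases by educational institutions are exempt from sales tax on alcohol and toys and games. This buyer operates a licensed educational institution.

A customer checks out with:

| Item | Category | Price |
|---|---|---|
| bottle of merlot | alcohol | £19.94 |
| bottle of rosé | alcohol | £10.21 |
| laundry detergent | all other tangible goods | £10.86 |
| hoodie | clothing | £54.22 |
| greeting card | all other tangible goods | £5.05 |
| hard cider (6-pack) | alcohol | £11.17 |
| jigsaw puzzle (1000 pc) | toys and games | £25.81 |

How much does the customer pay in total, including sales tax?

£138.73

Bottle of merlot £19.94: alcohol, buyer-exempt → 0% → £0.00
Bottle of rosé £10.21: alcohol, buyer-exempt → 0% → £0.00
Laundry detergent £10.86: all other tangible goods → 9.25% → £1.00
Hoodie £54.22: clothing → 0% → £0.00
Greeting card £5.05: all other tangible goods → 9.25% → £0.47
Hard cider (6-pack) £11.17: alcohol, buyer-exempt → 0% → £0.00
Jigsaw puzzle (1000 pc) £25.81: toys and games, buyer-exempt → 0% → £0.00
Subtotal = £137.26; tax = £1.47; total due = £138.73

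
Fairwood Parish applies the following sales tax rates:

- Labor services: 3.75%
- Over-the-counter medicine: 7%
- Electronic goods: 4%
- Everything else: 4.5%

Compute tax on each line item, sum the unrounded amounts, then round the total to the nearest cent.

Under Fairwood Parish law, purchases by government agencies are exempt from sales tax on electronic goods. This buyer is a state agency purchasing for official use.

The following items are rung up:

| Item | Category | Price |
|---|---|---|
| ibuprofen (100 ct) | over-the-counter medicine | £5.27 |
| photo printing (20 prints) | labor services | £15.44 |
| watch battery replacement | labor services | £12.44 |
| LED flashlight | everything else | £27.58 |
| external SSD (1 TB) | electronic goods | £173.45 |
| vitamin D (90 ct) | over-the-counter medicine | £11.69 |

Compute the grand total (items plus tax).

Ibuprofen (100 ct) £5.27: over-the-counter medicine → 7% → £0.3689
Photo printing (20 prints) £15.44: labor services → 3.75% → £0.579
Watch battery replacement £12.44: labor services → 3.75% → £0.4665
LED flashlight £27.58: everything else → 4.5% → £1.2411
External SSD (1 TB) £173.45: electronic goods, buyer-exempt → 0% → £0.00
Vitamin D (90 ct) £11.69: over-the-counter medicine → 7% → £0.8183
Subtotal = £245.87; unrounded tax = £3.4738 → £3.47; total due = £249.34

£249.34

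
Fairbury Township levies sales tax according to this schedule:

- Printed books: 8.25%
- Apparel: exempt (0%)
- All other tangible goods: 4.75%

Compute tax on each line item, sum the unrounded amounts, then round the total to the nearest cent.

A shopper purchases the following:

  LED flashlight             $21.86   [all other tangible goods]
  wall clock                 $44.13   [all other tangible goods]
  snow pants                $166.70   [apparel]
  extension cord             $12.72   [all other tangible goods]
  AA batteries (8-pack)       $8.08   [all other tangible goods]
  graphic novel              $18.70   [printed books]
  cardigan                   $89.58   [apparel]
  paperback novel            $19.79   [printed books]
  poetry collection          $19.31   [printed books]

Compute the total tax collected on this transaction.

$8.89

LED flashlight $21.86: all other tangible goods → 4.75% → $1.03835
Wall clock $44.13: all other tangible goods → 4.75% → $2.096175
Snow pants $166.70: apparel → 0% → $0.00
Extension cord $12.72: all other tangible goods → 4.75% → $0.6042
AA batteries (8-pack) $8.08: all other tangible goods → 4.75% → $0.3838
Graphic novel $18.70: printed books → 8.25% → $1.54275
Cardigan $89.58: apparel → 0% → $0.00
Paperback novel $19.79: printed books → 8.25% → $1.632675
Poetry collection $19.31: printed books → 8.25% → $1.593075
Unrounded tax sum = $8.891025 → $8.89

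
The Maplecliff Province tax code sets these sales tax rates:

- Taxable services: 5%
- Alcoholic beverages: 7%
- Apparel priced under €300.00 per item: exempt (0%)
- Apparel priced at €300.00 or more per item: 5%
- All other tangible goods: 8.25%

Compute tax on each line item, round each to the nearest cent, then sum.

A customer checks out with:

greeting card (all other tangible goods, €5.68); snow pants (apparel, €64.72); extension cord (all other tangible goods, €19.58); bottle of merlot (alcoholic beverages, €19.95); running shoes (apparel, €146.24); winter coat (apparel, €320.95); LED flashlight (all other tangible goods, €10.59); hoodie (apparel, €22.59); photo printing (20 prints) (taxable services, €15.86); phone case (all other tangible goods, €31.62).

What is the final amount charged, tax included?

€681.59

Greeting card €5.68: all other tangible goods → 8.25% → €0.47
Snow pants €64.72: apparel, under €300.00 → 0% → €0.00
Extension cord €19.58: all other tangible goods → 8.25% → €1.62
Bottle of merlot €19.95: alcoholic beverages → 7% → €1.40
Running shoes €146.24: apparel, under €300.00 → 0% → €0.00
Winter coat €320.95: apparel, €300.00 or more → 5% → €16.05
LED flashlight €10.59: all other tangible goods → 8.25% → €0.87
Hoodie €22.59: apparel, under €300.00 → 0% → €0.00
Photo printing (20 prints) €15.86: taxable services → 5% → €0.79
Phone case €31.62: all other tangible goods → 8.25% → €2.61
Subtotal = €657.78; tax = €23.81; total due = €681.59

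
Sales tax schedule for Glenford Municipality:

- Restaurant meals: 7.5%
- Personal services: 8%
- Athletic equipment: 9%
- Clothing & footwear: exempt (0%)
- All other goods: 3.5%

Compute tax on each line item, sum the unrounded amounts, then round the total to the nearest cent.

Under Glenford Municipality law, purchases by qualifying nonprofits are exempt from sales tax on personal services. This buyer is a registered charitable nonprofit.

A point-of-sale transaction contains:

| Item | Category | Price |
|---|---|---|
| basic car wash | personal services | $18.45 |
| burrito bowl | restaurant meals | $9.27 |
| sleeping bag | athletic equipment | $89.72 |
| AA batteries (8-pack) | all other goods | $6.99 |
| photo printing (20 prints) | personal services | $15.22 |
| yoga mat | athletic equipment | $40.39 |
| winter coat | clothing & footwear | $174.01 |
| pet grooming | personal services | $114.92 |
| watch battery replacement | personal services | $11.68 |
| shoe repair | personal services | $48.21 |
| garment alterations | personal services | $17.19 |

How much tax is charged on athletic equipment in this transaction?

$11.71

Sleeping bag $89.72: athletic equipment → 9% → $8.0748
Yoga mat $40.39: athletic equipment → 9% → $3.6351
Tax on athletic equipment: unrounded sum = $11.7099 → $11.71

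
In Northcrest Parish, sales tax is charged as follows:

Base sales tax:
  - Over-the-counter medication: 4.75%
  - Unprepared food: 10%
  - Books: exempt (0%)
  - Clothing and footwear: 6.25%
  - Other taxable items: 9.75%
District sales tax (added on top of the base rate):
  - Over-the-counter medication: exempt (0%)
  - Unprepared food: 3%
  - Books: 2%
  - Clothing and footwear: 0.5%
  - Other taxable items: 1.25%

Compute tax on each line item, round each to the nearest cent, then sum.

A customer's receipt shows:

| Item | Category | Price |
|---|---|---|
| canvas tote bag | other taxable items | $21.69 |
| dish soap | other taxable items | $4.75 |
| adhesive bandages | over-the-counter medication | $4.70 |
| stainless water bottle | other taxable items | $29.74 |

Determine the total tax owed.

Canvas tote bag $21.69: other taxable items → 9.75% + 1.25% district = 11% → $2.39
Dish soap $4.75: other taxable items → 9.75% + 1.25% district = 11% → $0.52
Adhesive bandages $4.70: over-the-counter medication → 4.75% + 0% district = 4.75% → $0.22
Stainless water bottle $29.74: other taxable items → 9.75% + 1.25% district = 11% → $3.27
Total tax = $2.39 + $0.52 + $0.22 + $3.27 = $6.40

$6.40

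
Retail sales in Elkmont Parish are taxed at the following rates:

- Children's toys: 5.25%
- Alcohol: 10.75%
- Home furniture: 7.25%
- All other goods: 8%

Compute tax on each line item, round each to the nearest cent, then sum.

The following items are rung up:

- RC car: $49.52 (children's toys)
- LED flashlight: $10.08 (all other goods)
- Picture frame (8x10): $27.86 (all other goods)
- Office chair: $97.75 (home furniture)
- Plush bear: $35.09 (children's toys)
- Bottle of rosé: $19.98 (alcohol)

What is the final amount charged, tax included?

RC car $49.52: children's toys → 5.25% → $2.60
LED flashlight $10.08: all other goods → 8% → $0.81
Picture frame (8x10) $27.86: all other goods → 8% → $2.23
Office chair $97.75: home furniture → 7.25% → $7.09
Plush bear $35.09: children's toys → 5.25% → $1.84
Bottle of rosé $19.98: alcohol → 10.75% → $2.15
Subtotal = $240.28; tax = $16.72; total due = $257.00

$257.00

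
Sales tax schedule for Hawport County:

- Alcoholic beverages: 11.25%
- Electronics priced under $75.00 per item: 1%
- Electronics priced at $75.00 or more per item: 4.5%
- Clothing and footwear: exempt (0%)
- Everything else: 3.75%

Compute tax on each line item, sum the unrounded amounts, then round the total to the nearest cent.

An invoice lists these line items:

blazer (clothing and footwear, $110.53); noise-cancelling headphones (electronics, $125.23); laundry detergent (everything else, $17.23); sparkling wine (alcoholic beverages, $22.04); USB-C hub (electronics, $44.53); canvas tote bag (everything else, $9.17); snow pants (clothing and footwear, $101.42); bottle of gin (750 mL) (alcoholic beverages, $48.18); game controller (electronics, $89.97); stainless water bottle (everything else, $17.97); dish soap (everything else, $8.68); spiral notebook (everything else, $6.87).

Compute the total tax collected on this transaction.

$20.28

Blazer $110.53: clothing and footwear → 0% → $0.00
Noise-cancelling headphones $125.23: electronics, $75.00 or more → 4.5% → $5.63535
Laundry detergent $17.23: everything else → 3.75% → $0.646125
Sparkling wine $22.04: alcoholic beverages → 11.25% → $2.4795
USB-C hub $44.53: electronics, under $75.00 → 1% → $0.4453
Canvas tote bag $9.17: everything else → 3.75% → $0.343875
Snow pants $101.42: clothing and footwear → 0% → $0.00
Bottle of gin (750 mL) $48.18: alcoholic beverages → 11.25% → $5.42025
Game controller $89.97: electronics, $75.00 or more → 4.5% → $4.04865
Stainless water bottle $17.97: everything else → 3.75% → $0.673875
Dish soap $8.68: everything else → 3.75% → $0.3255
Spiral notebook $6.87: everything else → 3.75% → $0.257625
Unrounded tax sum = $20.27605 → $20.28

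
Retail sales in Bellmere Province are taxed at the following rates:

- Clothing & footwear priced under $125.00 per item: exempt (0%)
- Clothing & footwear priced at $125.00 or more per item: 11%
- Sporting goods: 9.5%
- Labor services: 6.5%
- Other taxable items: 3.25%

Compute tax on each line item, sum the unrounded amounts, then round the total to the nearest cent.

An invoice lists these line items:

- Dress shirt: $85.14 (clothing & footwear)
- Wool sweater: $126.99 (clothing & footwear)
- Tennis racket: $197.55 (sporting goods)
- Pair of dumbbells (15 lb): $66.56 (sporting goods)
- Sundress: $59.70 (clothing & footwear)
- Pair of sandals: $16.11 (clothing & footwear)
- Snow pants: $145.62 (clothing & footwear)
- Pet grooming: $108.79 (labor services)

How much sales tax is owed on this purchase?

Dress shirt $85.14: clothing & footwear, under $125.00 → 0% → $0.00
Wool sweater $126.99: clothing & footwear, $125.00 or more → 11% → $13.9689
Tennis racket $197.55: sporting goods → 9.5% → $18.76725
Pair of dumbbells (15 lb) $66.56: sporting goods → 9.5% → $6.3232
Sundress $59.70: clothing & footwear, under $125.00 → 0% → $0.00
Pair of sandals $16.11: clothing & footwear, under $125.00 → 0% → $0.00
Snow pants $145.62: clothing & footwear, $125.00 or more → 11% → $16.0182
Pet grooming $108.79: labor services → 6.5% → $7.07135
Unrounded tax sum = $62.1489 → $62.15

$62.15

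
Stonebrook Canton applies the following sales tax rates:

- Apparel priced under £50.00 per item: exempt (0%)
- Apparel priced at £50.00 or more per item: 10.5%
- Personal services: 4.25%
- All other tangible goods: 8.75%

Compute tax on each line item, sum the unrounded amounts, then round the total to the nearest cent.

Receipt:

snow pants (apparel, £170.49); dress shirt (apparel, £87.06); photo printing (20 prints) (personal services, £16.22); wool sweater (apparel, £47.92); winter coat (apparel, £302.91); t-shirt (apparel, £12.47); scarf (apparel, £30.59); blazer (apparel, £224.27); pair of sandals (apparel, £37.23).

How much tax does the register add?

Snow pants £170.49: apparel, £50.00 or more → 10.5% → £17.90145
Dress shirt £87.06: apparel, £50.00 or more → 10.5% → £9.1413
Photo printing (20 prints) £16.22: personal services → 4.25% → £0.68935
Wool sweater £47.92: apparel, under £50.00 → 0% → £0.00
Winter coat £302.91: apparel, £50.00 or more → 10.5% → £31.80555
T-shirt £12.47: apparel, under £50.00 → 0% → £0.00
Scarf £30.59: apparel, under £50.00 → 0% → £0.00
Blazer £224.27: apparel, £50.00 or more → 10.5% → £23.54835
Pair of sandals £37.23: apparel, under £50.00 → 0% → £0.00
Unrounded tax sum = £83.086 → £83.09

£83.09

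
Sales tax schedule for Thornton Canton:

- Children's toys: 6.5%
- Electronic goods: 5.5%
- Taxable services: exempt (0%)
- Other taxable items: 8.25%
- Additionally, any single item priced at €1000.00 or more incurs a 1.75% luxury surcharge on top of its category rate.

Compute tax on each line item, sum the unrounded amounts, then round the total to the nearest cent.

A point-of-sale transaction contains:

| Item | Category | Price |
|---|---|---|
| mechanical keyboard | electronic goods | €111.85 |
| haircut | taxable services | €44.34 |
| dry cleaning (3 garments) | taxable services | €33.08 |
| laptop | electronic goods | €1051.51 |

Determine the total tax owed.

Mechanical keyboard €111.85: electronic goods → 5.5% → €6.15175
Haircut €44.34: taxable services → 0% → €0.00
Dry cleaning (3 garments) €33.08: taxable services → 0% → €0.00
Laptop €1051.51: electronic goods → 5.5% + 1.75% surcharge = 7.25% → €76.234475
Unrounded tax sum = €82.386225 → €82.39

€82.39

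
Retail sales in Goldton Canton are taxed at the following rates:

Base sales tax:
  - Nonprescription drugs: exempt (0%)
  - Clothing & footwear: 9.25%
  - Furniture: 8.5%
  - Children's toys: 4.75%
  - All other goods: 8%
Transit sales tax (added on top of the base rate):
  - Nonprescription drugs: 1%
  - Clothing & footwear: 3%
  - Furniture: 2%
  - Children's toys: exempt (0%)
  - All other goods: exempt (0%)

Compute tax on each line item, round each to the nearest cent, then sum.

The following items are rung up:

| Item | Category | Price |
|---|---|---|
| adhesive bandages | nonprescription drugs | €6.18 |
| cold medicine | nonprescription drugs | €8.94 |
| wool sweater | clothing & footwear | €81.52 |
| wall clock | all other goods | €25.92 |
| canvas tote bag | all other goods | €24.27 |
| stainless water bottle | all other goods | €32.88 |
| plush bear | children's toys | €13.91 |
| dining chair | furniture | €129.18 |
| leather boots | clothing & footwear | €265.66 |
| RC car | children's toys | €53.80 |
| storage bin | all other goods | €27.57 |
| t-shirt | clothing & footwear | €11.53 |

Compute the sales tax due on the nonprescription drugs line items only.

Adhesive bandages €6.18: nonprescription drugs → 0% + 1% transit = 1% → €0.06
Cold medicine €8.94: nonprescription drugs → 0% + 1% transit = 1% → €0.09
Tax on nonprescription drugs = €0.06 + €0.09 = €0.15

€0.15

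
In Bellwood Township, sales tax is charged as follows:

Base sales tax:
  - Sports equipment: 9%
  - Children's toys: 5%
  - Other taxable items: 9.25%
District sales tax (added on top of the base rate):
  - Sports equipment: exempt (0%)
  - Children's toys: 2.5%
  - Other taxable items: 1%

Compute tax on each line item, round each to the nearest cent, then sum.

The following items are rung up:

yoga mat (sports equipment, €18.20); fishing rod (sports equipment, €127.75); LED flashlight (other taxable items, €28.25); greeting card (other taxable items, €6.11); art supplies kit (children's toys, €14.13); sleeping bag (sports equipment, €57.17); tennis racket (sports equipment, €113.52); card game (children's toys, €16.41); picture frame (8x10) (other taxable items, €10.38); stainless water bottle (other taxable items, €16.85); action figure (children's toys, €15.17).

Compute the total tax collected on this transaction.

€38.26

Yoga mat €18.20: sports equipment → 9% + 0% district = 9% → €1.64
Fishing rod €127.75: sports equipment → 9% + 0% district = 9% → €11.50
LED flashlight €28.25: other taxable items → 9.25% + 1% district = 10.25% → €2.90
Greeting card €6.11: other taxable items → 9.25% + 1% district = 10.25% → €0.63
Art supplies kit €14.13: children's toys → 5% + 2.5% district = 7.5% → €1.06
Sleeping bag €57.17: sports equipment → 9% + 0% district = 9% → €5.15
Tennis racket €113.52: sports equipment → 9% + 0% district = 9% → €10.22
Card game €16.41: children's toys → 5% + 2.5% district = 7.5% → €1.23
Picture frame (8x10) €10.38: other taxable items → 9.25% + 1% district = 10.25% → €1.06
Stainless water bottle €16.85: other taxable items → 9.25% + 1% district = 10.25% → €1.73
Action figure €15.17: children's toys → 5% + 2.5% district = 7.5% → €1.14
Total tax = €1.64 + €11.50 + €2.90 + €0.63 + €1.06 + €5.15 + €10.22 + €1.23 + €1.06 + €1.73 + €1.14 = €38.26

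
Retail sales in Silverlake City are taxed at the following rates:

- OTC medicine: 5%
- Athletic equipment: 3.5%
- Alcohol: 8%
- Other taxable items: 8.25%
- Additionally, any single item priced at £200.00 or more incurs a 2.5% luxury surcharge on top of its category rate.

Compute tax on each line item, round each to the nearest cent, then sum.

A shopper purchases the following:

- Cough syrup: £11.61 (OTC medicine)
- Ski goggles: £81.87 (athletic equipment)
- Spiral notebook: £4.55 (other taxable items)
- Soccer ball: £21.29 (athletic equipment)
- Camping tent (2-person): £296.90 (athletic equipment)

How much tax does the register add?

Cough syrup £11.61: OTC medicine → 5% → £0.58
Ski goggles £81.87: athletic equipment → 3.5% → £2.87
Spiral notebook £4.55: other taxable items → 8.25% → £0.38
Soccer ball £21.29: athletic equipment → 3.5% → £0.75
Camping tent (2-person) £296.90: athletic equipment → 3.5% + 2.5% surcharge = 6% → £17.81
Total tax = £0.58 + £2.87 + £0.38 + £0.75 + £17.81 = £22.39

£22.39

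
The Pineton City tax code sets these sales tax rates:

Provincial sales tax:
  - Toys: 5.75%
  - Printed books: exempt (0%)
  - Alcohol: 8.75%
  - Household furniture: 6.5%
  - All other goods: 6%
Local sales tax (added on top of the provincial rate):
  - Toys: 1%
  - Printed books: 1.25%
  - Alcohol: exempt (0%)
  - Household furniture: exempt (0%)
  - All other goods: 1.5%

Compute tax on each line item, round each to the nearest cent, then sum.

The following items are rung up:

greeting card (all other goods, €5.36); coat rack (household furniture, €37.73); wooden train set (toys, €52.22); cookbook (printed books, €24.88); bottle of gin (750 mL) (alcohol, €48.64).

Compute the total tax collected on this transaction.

Greeting card €5.36: all other goods → 6% + 1.5% local = 7.5% → €0.40
Coat rack €37.73: household furniture → 6.5% + 0% local = 6.5% → €2.45
Wooden train set €52.22: toys → 5.75% + 1% local = 6.75% → €3.52
Cookbook €24.88: printed books → 0% + 1.25% local = 1.25% → €0.31
Bottle of gin (750 mL) €48.64: alcohol → 8.75% + 0% local = 8.75% → €4.26
Total tax = €0.40 + €2.45 + €3.52 + €0.31 + €4.26 = €10.94

€10.94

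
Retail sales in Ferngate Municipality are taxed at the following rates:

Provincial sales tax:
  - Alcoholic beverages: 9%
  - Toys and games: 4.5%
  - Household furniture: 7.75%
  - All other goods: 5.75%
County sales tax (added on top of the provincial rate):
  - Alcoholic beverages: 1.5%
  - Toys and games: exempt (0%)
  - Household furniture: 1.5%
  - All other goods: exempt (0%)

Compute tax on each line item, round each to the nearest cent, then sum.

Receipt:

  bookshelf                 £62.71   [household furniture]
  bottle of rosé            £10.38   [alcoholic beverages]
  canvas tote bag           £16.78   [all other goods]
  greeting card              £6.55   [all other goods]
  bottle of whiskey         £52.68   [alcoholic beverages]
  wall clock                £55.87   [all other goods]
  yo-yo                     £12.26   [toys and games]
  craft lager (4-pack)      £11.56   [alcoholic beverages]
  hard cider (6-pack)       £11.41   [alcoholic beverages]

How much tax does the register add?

Bookshelf £62.71: household furniture → 7.75% + 1.5% county = 9.25% → £5.80
Bottle of rosé £10.38: alcoholic beverages → 9% + 1.5% county = 10.5% → £1.09
Canvas tote bag £16.78: all other goods → 5.75% + 0% county = 5.75% → £0.96
Greeting card £6.55: all other goods → 5.75% + 0% county = 5.75% → £0.38
Bottle of whiskey £52.68: alcoholic beverages → 9% + 1.5% county = 10.5% → £5.53
Wall clock £55.87: all other goods → 5.75% + 0% county = 5.75% → £3.21
Yo-yo £12.26: toys and games → 4.5% + 0% county = 4.5% → £0.55
Craft lager (4-pack) £11.56: alcoholic beverages → 9% + 1.5% county = 10.5% → £1.21
Hard cider (6-pack) £11.41: alcoholic beverages → 9% + 1.5% county = 10.5% → £1.20
Total tax = £5.80 + £1.09 + £0.96 + £0.38 + £5.53 + £3.21 + £0.55 + £1.21 + £1.20 = £19.93

£19.93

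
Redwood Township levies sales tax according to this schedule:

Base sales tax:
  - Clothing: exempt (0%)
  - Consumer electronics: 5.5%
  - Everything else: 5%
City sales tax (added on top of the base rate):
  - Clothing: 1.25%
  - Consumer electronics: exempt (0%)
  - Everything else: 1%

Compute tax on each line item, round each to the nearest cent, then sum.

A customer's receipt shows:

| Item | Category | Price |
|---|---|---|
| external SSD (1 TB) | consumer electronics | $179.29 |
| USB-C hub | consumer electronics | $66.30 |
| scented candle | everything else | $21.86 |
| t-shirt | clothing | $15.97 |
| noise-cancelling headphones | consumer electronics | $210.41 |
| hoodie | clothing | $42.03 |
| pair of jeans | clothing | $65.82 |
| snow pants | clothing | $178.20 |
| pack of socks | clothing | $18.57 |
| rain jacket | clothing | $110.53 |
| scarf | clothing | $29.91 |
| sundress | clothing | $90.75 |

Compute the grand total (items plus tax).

External SSD (1 TB) $179.29: consumer electronics → 5.5% + 0% city = 5.5% → $9.86
USB-C hub $66.30: consumer electronics → 5.5% + 0% city = 5.5% → $3.65
Scented candle $21.86: everything else → 5% + 1% city = 6% → $1.31
T-shirt $15.97: clothing → 0% + 1.25% city = 1.25% → $0.20
Noise-cancelling headphones $210.41: consumer electronics → 5.5% + 0% city = 5.5% → $11.57
Hoodie $42.03: clothing → 0% + 1.25% city = 1.25% → $0.53
Pair of jeans $65.82: clothing → 0% + 1.25% city = 1.25% → $0.82
Snow pants $178.20: clothing → 0% + 1.25% city = 1.25% → $2.23
Pack of socks $18.57: clothing → 0% + 1.25% city = 1.25% → $0.23
Rain jacket $110.53: clothing → 0% + 1.25% city = 1.25% → $1.38
Scarf $29.91: clothing → 0% + 1.25% city = 1.25% → $0.37
Sundress $90.75: clothing → 0% + 1.25% city = 1.25% → $1.13
Subtotal = $1029.64; tax = $33.28; total due = $1062.92

$1062.92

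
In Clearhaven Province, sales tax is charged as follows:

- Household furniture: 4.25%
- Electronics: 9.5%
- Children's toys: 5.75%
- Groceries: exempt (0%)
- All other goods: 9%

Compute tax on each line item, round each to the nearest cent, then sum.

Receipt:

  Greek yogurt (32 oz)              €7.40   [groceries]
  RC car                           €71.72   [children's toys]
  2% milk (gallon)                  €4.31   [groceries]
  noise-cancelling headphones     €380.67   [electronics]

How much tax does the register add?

Greek yogurt (32 oz) €7.40: groceries → 0% → €0.00
RC car €71.72: children's toys → 5.75% → €4.12
2% milk (gallon) €4.31: groceries → 0% → €0.00
Noise-cancelling headphones €380.67: electronics → 9.5% → €36.16
Total tax = €4.12 + €36.16 = €40.28

€40.28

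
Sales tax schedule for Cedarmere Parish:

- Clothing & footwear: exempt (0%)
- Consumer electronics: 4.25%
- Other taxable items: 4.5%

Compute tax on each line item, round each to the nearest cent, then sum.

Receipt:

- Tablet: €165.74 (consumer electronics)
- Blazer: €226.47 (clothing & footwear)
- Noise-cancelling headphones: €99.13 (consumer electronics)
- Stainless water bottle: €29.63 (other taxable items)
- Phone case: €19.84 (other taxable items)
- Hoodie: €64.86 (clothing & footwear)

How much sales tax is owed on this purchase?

€13.47

Tablet €165.74: consumer electronics → 4.25% → €7.04
Blazer €226.47: clothing & footwear → 0% → €0.00
Noise-cancelling headphones €99.13: consumer electronics → 4.25% → €4.21
Stainless water bottle €29.63: other taxable items → 4.5% → €1.33
Phone case €19.84: other taxable items → 4.5% → €0.89
Hoodie €64.86: clothing & footwear → 0% → €0.00
Total tax = €7.04 + €4.21 + €1.33 + €0.89 = €13.47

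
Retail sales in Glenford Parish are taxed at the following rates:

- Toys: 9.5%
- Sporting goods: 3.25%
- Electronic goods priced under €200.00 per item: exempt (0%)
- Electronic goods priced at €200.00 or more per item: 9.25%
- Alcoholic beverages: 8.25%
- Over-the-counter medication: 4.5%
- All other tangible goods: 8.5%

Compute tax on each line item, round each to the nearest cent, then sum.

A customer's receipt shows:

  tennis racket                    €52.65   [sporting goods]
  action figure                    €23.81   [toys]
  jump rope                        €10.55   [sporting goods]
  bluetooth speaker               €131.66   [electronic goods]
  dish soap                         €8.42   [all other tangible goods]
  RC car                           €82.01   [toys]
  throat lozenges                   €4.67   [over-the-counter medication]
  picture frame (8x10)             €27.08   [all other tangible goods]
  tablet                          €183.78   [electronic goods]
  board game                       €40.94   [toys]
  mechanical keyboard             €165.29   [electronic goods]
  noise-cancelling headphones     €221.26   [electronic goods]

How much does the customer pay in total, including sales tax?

Tennis racket €52.65: sporting goods → 3.25% → €1.71
Action figure €23.81: toys → 9.5% → €2.26
Jump rope €10.55: sporting goods → 3.25% → €0.34
Bluetooth speaker €131.66: electronic goods, under €200.00 → 0% → €0.00
Dish soap €8.42: all other tangible goods → 8.5% → €0.72
RC car €82.01: toys → 9.5% → €7.79
Throat lozenges €4.67: over-the-counter medication → 4.5% → €0.21
Picture frame (8x10) €27.08: all other tangible goods → 8.5% → €2.30
Tablet €183.78: electronic goods, under €200.00 → 0% → €0.00
Board game €40.94: toys → 9.5% → €3.89
Mechanical keyboard €165.29: electronic goods, under €200.00 → 0% → €0.00
Noise-cancelling headphones €221.26: electronic goods, €200.00 or more → 9.25% → €20.47
Subtotal = €952.12; tax = €39.69; total due = €991.81

€991.81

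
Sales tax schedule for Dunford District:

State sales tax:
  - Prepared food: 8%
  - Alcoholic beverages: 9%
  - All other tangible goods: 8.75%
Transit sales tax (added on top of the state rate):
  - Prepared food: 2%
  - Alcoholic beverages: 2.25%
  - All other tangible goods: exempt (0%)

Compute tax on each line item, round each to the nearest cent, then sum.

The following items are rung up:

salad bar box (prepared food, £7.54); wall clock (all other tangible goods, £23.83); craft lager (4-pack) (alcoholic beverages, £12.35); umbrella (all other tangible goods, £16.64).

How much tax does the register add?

Salad bar box £7.54: prepared food → 8% + 2% transit = 10% → £0.75
Wall clock £23.83: all other tangible goods → 8.75% + 0% transit = 8.75% → £2.09
Craft lager (4-pack) £12.35: alcoholic beverages → 9% + 2.25% transit = 11.25% → £1.39
Umbrella £16.64: all other tangible goods → 8.75% + 0% transit = 8.75% → £1.46
Total tax = £0.75 + £2.09 + £1.39 + £1.46 = £5.69

£5.69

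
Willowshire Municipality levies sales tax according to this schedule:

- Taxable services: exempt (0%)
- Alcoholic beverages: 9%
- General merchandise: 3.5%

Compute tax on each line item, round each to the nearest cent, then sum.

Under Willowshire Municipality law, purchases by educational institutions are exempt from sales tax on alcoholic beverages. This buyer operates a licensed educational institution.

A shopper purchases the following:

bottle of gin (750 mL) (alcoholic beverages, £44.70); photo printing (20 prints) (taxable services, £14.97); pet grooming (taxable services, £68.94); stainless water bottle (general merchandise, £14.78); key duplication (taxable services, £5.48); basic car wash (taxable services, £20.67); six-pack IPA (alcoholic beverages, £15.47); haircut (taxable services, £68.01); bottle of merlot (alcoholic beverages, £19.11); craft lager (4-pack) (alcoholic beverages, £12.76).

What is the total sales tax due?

£0.52

Bottle of gin (750 mL) £44.70: alcoholic beverages, buyer-exempt → 0% → £0.00
Photo printing (20 prints) £14.97: taxable services → 0% → £0.00
Pet grooming £68.94: taxable services → 0% → £0.00
Stainless water bottle £14.78: general merchandise → 3.5% → £0.52
Key duplication £5.48: taxable services → 0% → £0.00
Basic car wash £20.67: taxable services → 0% → £0.00
Six-pack IPA £15.47: alcoholic beverages, buyer-exempt → 0% → £0.00
Haircut £68.01: taxable services → 0% → £0.00
Bottle of merlot £19.11: alcoholic beverages, buyer-exempt → 0% → £0.00
Craft lager (4-pack) £12.76: alcoholic beverages, buyer-exempt → 0% → £0.00
Total tax = £0.52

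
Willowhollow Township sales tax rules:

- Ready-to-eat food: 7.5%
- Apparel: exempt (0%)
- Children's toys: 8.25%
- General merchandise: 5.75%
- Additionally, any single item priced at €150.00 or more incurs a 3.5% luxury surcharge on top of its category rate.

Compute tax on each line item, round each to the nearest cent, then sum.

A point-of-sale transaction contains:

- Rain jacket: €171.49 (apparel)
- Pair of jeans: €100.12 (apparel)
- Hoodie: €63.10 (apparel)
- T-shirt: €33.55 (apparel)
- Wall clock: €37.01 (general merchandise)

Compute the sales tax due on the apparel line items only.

Rain jacket €171.49: apparel → 0% + 3.5% surcharge = 3.5% → €6.00
Pair of jeans €100.12: apparel → 0% → €0.00
Hoodie €63.10: apparel → 0% → €0.00
T-shirt €33.55: apparel → 0% → €0.00
Tax on apparel = €6.00 + €0.00 + €0.00 + €0.00 = €6.00

€6.00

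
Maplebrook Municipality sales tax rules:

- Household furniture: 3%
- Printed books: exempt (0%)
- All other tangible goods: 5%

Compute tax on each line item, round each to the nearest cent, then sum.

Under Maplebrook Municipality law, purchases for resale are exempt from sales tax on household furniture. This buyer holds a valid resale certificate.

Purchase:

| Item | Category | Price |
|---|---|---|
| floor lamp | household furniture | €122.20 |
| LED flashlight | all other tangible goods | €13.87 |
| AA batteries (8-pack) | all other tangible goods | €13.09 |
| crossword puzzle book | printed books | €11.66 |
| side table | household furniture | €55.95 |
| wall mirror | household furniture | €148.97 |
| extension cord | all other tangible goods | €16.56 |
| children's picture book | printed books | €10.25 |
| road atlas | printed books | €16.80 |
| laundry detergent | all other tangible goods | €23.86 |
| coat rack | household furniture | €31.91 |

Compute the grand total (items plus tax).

€468.48

Floor lamp €122.20: household furniture, buyer-exempt → 0% → €0.00
LED flashlight €13.87: all other tangible goods → 5% → €0.69
AA batteries (8-pack) €13.09: all other tangible goods → 5% → €0.65
Crossword puzzle book €11.66: printed books → 0% → €0.00
Side table €55.95: household furniture, buyer-exempt → 0% → €0.00
Wall mirror €148.97: household furniture, buyer-exempt → 0% → €0.00
Extension cord €16.56: all other tangible goods → 5% → €0.83
Children's picture book €10.25: printed books → 0% → €0.00
Road atlas €16.80: printed books → 0% → €0.00
Laundry detergent €23.86: all other tangible goods → 5% → €1.19
Coat rack €31.91: household furniture, buyer-exempt → 0% → €0.00
Subtotal = €465.12; tax = €3.36; total due = €468.48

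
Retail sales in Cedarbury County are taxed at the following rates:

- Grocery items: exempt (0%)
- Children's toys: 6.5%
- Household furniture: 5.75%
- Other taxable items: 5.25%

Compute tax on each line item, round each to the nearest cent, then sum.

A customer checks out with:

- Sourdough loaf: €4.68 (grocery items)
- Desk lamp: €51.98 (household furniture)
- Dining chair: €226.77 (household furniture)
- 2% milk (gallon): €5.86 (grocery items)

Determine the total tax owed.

€16.03

Sourdough loaf €4.68: grocery items → 0% → €0.00
Desk lamp €51.98: household furniture → 5.75% → €2.99
Dining chair €226.77: household furniture → 5.75% → €13.04
2% milk (gallon) €5.86: grocery items → 0% → €0.00
Total tax = €2.99 + €13.04 = €16.03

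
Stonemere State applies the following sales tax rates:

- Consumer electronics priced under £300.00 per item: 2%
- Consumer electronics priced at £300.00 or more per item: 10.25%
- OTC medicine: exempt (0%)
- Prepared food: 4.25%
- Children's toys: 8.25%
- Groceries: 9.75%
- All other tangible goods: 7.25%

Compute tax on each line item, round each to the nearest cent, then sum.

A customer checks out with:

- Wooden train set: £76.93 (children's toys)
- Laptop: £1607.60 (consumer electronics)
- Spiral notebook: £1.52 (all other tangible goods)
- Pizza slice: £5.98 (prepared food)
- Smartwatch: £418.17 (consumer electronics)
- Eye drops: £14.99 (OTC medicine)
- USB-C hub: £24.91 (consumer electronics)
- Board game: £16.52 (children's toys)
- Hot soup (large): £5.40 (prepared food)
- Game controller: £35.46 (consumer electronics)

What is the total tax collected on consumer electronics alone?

£208.85

Laptop £1607.60: consumer electronics, £300.00 or more → 10.25% → £164.78
Smartwatch £418.17: consumer electronics, £300.00 or more → 10.25% → £42.86
USB-C hub £24.91: consumer electronics, under £300.00 → 2% → £0.50
Game controller £35.46: consumer electronics, under £300.00 → 2% → £0.71
Tax on consumer electronics = £164.78 + £42.86 + £0.50 + £0.71 = £208.85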